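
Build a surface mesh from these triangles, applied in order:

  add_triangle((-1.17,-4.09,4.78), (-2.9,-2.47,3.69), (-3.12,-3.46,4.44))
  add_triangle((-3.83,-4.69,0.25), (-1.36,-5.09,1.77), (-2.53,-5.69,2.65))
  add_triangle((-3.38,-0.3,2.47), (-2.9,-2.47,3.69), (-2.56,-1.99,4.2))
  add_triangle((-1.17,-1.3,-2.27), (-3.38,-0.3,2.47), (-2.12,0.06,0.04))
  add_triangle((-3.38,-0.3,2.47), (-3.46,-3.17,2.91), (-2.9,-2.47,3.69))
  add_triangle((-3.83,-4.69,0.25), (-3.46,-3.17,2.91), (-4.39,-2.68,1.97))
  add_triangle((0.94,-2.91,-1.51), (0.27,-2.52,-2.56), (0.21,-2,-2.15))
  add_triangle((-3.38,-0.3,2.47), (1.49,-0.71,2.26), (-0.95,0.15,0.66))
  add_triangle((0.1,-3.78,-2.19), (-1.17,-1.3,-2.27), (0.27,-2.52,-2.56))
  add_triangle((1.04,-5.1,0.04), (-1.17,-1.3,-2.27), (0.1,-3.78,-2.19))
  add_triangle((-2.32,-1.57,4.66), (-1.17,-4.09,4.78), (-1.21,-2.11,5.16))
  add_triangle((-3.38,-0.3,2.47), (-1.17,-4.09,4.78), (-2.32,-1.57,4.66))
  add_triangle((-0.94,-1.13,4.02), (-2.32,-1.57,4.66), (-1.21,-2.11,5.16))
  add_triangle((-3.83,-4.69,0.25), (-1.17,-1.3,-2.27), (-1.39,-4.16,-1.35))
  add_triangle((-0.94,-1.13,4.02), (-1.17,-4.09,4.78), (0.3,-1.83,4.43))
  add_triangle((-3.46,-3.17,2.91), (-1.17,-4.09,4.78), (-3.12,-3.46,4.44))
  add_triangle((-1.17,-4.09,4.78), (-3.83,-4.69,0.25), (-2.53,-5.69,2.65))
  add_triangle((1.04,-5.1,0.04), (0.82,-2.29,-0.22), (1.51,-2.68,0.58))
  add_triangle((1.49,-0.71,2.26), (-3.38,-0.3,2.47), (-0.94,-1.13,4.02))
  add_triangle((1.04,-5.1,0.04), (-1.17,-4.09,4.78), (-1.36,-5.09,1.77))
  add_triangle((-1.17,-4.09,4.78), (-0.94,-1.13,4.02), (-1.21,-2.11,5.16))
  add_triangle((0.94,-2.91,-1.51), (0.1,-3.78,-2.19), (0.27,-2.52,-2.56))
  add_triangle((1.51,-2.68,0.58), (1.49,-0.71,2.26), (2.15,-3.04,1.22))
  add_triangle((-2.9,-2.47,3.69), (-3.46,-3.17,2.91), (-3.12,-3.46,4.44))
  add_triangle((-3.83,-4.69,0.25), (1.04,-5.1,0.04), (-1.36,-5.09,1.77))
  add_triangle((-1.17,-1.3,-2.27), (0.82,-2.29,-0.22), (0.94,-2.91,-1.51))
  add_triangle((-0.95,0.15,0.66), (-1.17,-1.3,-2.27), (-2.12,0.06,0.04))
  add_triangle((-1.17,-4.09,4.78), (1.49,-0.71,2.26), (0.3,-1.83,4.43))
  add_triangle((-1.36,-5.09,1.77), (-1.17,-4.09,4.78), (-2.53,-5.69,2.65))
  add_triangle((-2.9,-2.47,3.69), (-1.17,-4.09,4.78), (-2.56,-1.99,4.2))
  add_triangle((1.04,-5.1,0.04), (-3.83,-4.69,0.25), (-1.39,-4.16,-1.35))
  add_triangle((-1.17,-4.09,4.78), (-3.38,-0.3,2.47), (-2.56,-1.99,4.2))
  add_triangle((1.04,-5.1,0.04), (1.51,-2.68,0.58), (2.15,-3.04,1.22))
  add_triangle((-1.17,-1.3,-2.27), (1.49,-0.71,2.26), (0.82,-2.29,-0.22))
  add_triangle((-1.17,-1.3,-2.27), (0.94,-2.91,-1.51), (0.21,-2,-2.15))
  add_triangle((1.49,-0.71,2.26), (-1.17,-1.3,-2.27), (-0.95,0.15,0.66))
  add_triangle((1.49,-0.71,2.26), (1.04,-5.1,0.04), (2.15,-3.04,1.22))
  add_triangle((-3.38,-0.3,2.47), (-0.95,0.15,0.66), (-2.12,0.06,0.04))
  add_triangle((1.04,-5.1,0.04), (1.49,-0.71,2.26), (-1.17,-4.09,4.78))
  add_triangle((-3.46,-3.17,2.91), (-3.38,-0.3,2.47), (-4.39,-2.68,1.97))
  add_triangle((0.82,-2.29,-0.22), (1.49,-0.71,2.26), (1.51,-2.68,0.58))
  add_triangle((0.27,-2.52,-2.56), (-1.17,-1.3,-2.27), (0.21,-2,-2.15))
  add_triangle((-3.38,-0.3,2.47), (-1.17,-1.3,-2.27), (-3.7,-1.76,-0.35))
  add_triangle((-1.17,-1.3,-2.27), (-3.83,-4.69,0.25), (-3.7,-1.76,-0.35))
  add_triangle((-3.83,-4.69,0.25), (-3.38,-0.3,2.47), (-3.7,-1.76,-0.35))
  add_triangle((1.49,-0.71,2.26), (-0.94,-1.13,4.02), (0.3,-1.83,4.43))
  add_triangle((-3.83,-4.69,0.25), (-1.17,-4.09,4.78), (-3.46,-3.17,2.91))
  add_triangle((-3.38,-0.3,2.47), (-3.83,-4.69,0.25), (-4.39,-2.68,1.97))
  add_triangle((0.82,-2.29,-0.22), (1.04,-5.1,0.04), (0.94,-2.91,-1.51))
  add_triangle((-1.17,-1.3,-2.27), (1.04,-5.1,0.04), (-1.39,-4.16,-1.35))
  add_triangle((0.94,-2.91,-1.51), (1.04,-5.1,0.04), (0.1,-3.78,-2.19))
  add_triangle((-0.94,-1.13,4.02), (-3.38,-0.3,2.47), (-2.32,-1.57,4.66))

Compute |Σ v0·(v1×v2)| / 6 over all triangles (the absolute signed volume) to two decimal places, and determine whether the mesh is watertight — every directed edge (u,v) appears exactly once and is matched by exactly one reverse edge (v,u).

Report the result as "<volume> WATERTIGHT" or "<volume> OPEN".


Per-triangle v0·(v1×v2)/6:
  t1: +0.5740
  t2: +2.6504
  t3: +1.3434
  t4: +1.4538
  t5: +2.0577
  t6: +3.4723
  t7: +0.0286
  t8: +0.4258
  t9: +1.0289
  t10: +1.4074
  t11: +2.2679
  t12: +3.6410
  t13: +0.5431
  t14: +3.8034
  t15: +2.4786
  t16: +1.8438
  t17: +3.5673
  t18: +0.3626
  t19: +0.3929
  t20: +6.7305
  t21: -0.0168
  t22: +0.6206
  t23: -0.1376
  t24: +0.6297
  t25: +6.6041
  t26: -0.6845
  t27: -0.2027
  t28: +1.8416
  t29: +2.8321
  t30: +1.7123
  t31: +6.0308
  t32: -1.3327
  t33: +0.2526
  t34: -0.4416
  t35: -0.5202
  t36: -1.0064
  t37: +1.5643
  t38: +0.1944
  t39: +9.2692
  t40: +2.4890
  t41: -0.0940
  t42: +0.0633
  t43: +0.4624
  t44: +4.0999
  t45: +5.4280
  t46: +0.7239
  t47: +7.7564
  t48: +0.2547
  t49: +0.3898
  t50: +2.6516
  t51: +1.5279
  t52: +0.8134
Σ = +93.8491 → |volume| = 93.85

Directed edges: 156 total, each appears once with its reverse present → watertight.

93.85 WATERTIGHT


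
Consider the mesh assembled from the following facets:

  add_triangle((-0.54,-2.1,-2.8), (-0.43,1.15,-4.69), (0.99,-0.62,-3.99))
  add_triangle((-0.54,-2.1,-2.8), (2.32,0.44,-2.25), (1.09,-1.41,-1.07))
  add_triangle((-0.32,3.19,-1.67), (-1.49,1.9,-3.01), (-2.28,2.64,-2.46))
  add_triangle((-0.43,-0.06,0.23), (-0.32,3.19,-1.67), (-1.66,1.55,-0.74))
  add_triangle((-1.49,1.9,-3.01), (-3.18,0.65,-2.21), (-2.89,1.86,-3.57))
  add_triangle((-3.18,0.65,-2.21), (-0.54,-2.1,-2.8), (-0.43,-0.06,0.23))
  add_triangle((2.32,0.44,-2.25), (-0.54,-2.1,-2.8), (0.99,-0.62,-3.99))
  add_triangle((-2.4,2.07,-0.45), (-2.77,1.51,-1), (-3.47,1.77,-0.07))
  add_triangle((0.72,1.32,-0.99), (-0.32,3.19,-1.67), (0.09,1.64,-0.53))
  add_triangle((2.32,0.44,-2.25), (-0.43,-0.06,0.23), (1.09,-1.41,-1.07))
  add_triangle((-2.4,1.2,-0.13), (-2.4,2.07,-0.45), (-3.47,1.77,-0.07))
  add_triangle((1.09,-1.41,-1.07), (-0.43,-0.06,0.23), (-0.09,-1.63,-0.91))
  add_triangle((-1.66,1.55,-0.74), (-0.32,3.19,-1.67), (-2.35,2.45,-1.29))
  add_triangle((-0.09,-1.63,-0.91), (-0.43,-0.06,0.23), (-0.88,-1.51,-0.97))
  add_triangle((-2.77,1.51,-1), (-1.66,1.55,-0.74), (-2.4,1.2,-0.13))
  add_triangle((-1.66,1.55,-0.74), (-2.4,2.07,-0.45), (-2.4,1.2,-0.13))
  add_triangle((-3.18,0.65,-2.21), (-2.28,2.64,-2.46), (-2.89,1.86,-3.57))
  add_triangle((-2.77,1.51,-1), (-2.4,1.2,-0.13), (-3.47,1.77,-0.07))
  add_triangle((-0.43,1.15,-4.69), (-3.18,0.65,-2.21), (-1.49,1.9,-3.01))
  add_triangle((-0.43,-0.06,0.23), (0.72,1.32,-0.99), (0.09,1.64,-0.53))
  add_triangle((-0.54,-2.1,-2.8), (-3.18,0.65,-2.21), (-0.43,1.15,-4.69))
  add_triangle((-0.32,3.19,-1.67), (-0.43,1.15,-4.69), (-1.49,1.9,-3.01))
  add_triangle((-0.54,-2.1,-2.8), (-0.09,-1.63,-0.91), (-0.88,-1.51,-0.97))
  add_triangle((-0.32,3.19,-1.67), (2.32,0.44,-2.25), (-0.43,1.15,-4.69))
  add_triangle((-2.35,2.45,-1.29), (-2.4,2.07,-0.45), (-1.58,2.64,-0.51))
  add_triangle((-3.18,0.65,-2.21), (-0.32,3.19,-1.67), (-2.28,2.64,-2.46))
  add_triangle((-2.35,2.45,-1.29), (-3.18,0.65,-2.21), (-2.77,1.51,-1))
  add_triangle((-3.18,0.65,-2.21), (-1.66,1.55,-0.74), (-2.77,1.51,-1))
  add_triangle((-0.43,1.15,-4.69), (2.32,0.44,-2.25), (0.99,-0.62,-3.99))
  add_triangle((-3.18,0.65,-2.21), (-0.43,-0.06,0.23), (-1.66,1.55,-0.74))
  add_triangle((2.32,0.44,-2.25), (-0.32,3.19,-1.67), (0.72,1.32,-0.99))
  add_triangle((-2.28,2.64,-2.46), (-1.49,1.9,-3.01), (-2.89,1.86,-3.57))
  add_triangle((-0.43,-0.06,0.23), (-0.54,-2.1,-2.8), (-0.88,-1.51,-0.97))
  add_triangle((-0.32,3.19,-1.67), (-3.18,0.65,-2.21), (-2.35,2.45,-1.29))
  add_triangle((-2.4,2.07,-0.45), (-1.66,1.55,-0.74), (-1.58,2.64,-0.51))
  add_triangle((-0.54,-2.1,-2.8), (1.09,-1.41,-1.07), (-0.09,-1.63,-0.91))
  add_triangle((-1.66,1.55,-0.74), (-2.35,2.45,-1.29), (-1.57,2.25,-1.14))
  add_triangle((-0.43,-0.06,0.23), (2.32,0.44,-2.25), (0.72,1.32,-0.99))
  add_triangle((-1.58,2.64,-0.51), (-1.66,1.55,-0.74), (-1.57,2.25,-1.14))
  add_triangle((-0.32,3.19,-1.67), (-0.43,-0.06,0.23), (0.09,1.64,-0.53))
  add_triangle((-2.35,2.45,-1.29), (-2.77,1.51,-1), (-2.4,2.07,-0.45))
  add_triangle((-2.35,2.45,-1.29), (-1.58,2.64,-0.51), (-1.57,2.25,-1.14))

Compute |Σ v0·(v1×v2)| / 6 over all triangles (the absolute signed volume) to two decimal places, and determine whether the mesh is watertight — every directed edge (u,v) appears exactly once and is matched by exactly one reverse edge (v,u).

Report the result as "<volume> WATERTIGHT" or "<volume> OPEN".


36.26 WATERTIGHT

Per-triangle v0·(v1×v2)/6:
  t1: +3.3071
  t2: +2.0678
  t3: +1.4145
  t4: +0.1423
  t5: +0.0079
  t6: +0.8096
  t7: +1.3022
  t8: +0.4393
  t9: +0.1894
  t10: -0.1170
  t11: -0.0455
  t12: +0.0508
  t13: +0.0858
  t14: +0.0717
  t15: -0.2123
  t16: -0.1341
  t17: +1.2103
  t18: +0.0178
  t19: +2.6016
  t20: -0.0284
  t21: +6.5092
  t22: +2.4870
  t23: +0.3376
  t24: +5.4762
  t25: +0.3978
  t26: -0.2181
  t27: +0.7940
  t28: -0.3867
  t29: +3.0379
  t30: +0.3718
  t31: +0.5395
  t32: +0.8221
  t33: +0.0980
  t34: +2.0795
  t35: -0.2089
  t36: +0.5490
  t37: -0.0214
  t38: -0.0832
  t39: -0.1840
  t40: +0.1030
  t41: +0.3800
  t42: +0.1940
Σ = +36.2550 → |volume| = 36.26

Directed edges: 126 total, each appears once with its reverse present → watertight.


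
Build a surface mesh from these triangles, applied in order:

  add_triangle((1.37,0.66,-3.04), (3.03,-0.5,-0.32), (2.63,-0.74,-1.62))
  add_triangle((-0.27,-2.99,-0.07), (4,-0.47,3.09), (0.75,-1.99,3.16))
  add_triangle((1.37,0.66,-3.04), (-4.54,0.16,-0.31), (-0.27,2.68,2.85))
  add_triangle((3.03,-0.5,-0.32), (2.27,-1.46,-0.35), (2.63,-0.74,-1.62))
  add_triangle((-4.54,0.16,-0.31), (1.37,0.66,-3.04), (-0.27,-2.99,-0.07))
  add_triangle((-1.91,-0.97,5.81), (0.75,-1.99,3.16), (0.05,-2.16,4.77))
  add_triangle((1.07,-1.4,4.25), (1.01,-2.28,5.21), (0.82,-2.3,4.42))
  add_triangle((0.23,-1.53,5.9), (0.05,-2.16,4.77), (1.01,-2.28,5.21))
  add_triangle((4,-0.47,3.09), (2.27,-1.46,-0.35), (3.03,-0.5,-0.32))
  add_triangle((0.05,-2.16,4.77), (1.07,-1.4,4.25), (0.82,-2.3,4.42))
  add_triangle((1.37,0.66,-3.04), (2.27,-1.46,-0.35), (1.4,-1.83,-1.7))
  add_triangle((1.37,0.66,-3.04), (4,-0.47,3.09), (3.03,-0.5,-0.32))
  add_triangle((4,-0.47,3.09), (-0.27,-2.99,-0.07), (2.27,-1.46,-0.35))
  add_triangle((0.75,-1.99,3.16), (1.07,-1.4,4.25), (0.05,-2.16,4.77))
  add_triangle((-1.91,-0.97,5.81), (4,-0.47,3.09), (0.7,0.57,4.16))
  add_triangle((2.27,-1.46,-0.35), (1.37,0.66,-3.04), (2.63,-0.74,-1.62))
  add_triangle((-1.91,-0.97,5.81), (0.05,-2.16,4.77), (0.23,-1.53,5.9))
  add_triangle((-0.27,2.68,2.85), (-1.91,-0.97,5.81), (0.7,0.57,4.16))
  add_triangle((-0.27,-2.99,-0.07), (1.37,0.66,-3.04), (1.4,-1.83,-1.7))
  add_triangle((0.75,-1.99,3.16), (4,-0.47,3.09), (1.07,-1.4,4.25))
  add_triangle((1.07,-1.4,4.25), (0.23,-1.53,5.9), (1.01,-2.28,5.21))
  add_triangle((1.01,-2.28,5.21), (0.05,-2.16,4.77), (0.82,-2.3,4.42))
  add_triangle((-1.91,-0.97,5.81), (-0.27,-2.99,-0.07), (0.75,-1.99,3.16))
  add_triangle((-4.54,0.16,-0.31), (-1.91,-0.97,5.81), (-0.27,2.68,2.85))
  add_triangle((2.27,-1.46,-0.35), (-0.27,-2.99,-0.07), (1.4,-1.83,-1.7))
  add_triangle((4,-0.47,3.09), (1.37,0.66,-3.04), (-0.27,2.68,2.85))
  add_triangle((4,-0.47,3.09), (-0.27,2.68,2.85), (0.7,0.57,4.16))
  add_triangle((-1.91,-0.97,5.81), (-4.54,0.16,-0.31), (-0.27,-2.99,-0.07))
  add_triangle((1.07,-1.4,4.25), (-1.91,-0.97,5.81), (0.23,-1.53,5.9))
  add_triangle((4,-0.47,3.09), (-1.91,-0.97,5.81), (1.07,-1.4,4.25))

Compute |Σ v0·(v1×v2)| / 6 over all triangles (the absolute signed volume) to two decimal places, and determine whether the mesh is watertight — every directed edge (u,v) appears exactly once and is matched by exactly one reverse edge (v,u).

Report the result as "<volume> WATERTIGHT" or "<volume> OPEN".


Per-triangle v0·(v1×v2)/6:
  t1: +1.0480
  t2: +5.0229
  t3: +7.8691
  t4: +0.7187
  t5: +7.1396
  t6: -0.0706
  t7: +0.0634
  t8: +0.8566
  t9: +1.9147
  t10: -0.5660
  t11: +1.8602
  t12: +1.8496
  t13: +4.3479
  t14: +0.7547
  t15: +6.0499
  t16: +0.3102
  t17: +2.0109
  t18: +5.5016
  t19: +1.3012
  t20: +2.1483
  t21: +0.5897
  t22: +0.2755
  t23: +5.6144
  t24: +14.2550
  t25: +1.7371
  t26: +8.9097
  t27: +5.0599
  t28: +13.5230
  t29: -0.1486
  t30: +3.4631
Σ = +103.4099 → |volume| = 103.41

Directed edges: 90 total, each appears once with its reverse present → watertight.

103.41 WATERTIGHT


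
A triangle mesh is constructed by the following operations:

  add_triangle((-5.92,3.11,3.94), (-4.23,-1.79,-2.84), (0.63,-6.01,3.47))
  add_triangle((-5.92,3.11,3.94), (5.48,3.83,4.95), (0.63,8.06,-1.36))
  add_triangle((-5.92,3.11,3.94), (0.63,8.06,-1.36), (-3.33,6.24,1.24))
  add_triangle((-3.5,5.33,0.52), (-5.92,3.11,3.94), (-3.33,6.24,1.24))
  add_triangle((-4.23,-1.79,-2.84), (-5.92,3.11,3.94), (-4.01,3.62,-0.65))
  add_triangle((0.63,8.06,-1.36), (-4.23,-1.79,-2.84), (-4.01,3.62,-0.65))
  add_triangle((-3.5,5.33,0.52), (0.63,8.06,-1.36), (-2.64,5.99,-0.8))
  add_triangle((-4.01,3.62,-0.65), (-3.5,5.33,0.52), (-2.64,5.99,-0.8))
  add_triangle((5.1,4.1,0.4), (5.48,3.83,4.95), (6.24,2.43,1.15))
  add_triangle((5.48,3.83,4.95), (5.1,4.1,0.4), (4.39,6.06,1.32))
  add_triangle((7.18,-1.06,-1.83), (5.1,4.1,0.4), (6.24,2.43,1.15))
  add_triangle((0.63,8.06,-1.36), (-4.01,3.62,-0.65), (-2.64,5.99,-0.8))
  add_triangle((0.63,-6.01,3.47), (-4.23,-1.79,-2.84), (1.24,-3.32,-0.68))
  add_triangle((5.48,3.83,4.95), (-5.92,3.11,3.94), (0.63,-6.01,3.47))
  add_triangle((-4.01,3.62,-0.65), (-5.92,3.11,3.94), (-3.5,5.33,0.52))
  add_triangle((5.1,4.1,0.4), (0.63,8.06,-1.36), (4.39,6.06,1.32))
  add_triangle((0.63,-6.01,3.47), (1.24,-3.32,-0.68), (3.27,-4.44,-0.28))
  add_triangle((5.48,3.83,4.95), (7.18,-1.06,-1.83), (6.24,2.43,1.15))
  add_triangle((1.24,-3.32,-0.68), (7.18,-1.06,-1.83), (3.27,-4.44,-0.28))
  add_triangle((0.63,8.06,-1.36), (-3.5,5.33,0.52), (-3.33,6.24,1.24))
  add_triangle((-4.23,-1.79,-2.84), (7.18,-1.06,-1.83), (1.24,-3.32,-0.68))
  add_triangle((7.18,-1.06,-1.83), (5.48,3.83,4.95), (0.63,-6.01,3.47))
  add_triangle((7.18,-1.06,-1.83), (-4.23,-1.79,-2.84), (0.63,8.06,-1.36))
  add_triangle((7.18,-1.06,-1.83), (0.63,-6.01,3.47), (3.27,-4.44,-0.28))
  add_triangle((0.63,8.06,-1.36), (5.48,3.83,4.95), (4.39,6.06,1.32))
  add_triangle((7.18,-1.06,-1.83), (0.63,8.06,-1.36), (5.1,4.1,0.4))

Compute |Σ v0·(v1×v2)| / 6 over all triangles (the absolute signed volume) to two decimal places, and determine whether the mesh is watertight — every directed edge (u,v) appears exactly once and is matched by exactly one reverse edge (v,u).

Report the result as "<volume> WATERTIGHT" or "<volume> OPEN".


511.70 WATERTIGHT

Per-triangle v0·(v1×v2)/6:
  t1: +47.0846
  t2: +77.4036
  t3: +3.9144
  t4: +4.6540
  t5: +21.5826
  t6: +17.9044
  t7: +4.8176
  t8: +3.1607
  t9: +9.6145
  t10: +10.2010
  t11: +9.0976
  t12: +1.3788
  t13: +14.9520
  t14: +73.9174
  t15: +8.7307
  t16: +9.2963
  t17: +4.7547
  t18: +10.2392
  t19: +3.8011
  t20: +4.7845
  t21: +13.6565
  t22: +65.0936
  t23: +41.6924
  t24: +13.2738
  t25: +13.1391
  t26: +23.5501
Σ = +511.6951 → |volume| = 511.70

Directed edges: 78 total, each appears once with its reverse present → watertight.


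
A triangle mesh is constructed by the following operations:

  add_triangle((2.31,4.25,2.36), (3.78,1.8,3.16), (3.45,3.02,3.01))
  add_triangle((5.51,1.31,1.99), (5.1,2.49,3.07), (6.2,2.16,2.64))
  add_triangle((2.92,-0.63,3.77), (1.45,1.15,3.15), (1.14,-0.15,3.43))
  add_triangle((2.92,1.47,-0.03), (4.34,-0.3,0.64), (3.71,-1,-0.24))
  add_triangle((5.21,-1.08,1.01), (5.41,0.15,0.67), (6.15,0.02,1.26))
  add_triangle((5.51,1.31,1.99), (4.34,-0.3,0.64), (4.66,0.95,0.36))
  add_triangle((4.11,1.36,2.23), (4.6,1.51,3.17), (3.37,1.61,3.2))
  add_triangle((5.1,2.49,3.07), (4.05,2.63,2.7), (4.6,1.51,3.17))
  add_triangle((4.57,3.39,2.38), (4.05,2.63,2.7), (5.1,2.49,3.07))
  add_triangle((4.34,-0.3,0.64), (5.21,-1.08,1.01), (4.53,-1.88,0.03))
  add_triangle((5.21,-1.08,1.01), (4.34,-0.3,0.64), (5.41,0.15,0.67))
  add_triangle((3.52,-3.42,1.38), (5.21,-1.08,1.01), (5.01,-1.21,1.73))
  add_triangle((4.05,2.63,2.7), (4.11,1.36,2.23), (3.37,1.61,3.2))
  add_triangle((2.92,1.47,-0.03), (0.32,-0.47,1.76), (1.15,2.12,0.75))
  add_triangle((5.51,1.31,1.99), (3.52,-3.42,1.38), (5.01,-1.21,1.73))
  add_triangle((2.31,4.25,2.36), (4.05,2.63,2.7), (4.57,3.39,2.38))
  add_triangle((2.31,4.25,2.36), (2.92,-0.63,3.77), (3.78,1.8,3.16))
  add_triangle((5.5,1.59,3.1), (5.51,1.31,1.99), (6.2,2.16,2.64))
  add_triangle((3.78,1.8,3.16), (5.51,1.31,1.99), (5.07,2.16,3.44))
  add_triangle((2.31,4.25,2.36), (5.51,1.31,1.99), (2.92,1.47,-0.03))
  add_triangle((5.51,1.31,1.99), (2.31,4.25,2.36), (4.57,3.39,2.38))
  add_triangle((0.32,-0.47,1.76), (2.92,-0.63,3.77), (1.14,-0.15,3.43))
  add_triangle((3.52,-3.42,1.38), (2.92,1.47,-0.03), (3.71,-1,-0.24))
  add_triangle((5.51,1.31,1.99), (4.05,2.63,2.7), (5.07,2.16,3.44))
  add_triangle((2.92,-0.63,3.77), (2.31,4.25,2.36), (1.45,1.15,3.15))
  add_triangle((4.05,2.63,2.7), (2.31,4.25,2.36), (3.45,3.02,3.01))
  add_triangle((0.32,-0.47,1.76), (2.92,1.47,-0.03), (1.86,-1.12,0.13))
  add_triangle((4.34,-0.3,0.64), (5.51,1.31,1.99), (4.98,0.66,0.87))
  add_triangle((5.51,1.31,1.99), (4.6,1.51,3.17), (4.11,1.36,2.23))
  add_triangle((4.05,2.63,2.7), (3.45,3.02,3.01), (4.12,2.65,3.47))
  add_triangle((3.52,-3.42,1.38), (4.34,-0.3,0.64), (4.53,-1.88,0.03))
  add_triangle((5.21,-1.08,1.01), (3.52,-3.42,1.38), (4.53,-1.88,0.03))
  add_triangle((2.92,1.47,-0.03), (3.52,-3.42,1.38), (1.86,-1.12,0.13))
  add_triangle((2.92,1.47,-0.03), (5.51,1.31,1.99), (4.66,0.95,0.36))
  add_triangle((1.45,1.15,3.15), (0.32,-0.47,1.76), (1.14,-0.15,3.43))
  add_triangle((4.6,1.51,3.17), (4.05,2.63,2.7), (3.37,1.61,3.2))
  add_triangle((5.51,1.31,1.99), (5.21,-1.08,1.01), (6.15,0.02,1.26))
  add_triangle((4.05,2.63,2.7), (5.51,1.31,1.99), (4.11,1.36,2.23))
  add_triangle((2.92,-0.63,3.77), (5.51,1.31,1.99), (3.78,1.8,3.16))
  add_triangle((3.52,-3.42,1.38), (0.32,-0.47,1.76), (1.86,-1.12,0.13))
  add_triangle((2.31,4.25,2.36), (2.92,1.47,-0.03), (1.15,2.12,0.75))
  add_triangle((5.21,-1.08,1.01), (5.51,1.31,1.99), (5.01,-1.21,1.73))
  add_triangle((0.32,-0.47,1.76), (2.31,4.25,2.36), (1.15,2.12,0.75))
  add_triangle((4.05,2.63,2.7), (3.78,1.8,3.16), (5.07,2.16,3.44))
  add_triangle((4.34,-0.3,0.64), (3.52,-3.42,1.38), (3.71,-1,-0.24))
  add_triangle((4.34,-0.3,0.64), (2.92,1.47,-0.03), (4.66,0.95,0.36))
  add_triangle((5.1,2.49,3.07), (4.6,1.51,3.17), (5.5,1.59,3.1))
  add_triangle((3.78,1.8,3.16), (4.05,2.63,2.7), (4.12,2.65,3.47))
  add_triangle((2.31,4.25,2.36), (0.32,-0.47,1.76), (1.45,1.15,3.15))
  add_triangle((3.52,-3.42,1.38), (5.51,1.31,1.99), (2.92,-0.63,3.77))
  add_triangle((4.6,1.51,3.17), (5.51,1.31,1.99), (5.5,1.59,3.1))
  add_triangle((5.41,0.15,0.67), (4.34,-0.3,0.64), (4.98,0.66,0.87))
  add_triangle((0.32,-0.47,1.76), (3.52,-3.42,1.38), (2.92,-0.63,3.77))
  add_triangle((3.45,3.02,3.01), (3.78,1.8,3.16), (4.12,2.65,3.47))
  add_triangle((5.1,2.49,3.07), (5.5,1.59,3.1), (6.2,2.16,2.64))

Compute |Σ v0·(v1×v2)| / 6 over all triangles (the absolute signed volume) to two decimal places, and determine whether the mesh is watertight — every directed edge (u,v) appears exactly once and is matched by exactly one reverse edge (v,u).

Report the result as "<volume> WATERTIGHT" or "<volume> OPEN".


42.87 OPEN

Per-triangle v0·(v1×v2)/6:
  t1: +0.1223
  t2: -0.3034
  t3: +1.3344
  t4: +1.1996
  t5: +0.5007
  t6: +1.4836
  t7: -0.2399
  t8: +0.3864
  t9: +0.4639
  t10: +0.6062
  t11: +0.0251
  t12: +1.6687
  t13: -1.0414
  t14: -1.5564
  t15: +0.5502
  t16: +1.4712
  t17: +3.1832
  t18: +0.5976
  t19: +0.2417
  t20: +4.7730
  t21: -0.7482
  t22: +0.4450
  t23: -2.4865
  t24: +1.3785
  t25: +3.3962
  t26: +0.8864
  t27: -1.7188
  t28: -0.6894
  t29: -0.2453
  t30: +0.3929
  t31: -2.4418
  t32: +2.5514
  t33: +1.0405
  t34: +1.0998
  t35: +0.1045
  t36: +0.9102
  t37: +0.8922
  t38: -0.7065
  t39: +4.4302
  t40: -0.6030
  t41: +0.6432
  t42: +1.7529
  t43: -0.1709
  t44: +0.4627
  t45: +2.2716
  t46: +0.0282
  t47: +0.5052
  t48: +0.3086
  t49: +0.1572
  t50: +10.4830
  t51: -0.0346
  t52: -0.1442
  t53: +2.3614
  t54: +0.0322
  t55: +0.8615
Σ = +42.8726 → |volume| = 42.87

Directed edges: 165 total; 7 unmatched, e.g. (5.51,1.31,1.99)→(5.1,2.49,3.07) → open.


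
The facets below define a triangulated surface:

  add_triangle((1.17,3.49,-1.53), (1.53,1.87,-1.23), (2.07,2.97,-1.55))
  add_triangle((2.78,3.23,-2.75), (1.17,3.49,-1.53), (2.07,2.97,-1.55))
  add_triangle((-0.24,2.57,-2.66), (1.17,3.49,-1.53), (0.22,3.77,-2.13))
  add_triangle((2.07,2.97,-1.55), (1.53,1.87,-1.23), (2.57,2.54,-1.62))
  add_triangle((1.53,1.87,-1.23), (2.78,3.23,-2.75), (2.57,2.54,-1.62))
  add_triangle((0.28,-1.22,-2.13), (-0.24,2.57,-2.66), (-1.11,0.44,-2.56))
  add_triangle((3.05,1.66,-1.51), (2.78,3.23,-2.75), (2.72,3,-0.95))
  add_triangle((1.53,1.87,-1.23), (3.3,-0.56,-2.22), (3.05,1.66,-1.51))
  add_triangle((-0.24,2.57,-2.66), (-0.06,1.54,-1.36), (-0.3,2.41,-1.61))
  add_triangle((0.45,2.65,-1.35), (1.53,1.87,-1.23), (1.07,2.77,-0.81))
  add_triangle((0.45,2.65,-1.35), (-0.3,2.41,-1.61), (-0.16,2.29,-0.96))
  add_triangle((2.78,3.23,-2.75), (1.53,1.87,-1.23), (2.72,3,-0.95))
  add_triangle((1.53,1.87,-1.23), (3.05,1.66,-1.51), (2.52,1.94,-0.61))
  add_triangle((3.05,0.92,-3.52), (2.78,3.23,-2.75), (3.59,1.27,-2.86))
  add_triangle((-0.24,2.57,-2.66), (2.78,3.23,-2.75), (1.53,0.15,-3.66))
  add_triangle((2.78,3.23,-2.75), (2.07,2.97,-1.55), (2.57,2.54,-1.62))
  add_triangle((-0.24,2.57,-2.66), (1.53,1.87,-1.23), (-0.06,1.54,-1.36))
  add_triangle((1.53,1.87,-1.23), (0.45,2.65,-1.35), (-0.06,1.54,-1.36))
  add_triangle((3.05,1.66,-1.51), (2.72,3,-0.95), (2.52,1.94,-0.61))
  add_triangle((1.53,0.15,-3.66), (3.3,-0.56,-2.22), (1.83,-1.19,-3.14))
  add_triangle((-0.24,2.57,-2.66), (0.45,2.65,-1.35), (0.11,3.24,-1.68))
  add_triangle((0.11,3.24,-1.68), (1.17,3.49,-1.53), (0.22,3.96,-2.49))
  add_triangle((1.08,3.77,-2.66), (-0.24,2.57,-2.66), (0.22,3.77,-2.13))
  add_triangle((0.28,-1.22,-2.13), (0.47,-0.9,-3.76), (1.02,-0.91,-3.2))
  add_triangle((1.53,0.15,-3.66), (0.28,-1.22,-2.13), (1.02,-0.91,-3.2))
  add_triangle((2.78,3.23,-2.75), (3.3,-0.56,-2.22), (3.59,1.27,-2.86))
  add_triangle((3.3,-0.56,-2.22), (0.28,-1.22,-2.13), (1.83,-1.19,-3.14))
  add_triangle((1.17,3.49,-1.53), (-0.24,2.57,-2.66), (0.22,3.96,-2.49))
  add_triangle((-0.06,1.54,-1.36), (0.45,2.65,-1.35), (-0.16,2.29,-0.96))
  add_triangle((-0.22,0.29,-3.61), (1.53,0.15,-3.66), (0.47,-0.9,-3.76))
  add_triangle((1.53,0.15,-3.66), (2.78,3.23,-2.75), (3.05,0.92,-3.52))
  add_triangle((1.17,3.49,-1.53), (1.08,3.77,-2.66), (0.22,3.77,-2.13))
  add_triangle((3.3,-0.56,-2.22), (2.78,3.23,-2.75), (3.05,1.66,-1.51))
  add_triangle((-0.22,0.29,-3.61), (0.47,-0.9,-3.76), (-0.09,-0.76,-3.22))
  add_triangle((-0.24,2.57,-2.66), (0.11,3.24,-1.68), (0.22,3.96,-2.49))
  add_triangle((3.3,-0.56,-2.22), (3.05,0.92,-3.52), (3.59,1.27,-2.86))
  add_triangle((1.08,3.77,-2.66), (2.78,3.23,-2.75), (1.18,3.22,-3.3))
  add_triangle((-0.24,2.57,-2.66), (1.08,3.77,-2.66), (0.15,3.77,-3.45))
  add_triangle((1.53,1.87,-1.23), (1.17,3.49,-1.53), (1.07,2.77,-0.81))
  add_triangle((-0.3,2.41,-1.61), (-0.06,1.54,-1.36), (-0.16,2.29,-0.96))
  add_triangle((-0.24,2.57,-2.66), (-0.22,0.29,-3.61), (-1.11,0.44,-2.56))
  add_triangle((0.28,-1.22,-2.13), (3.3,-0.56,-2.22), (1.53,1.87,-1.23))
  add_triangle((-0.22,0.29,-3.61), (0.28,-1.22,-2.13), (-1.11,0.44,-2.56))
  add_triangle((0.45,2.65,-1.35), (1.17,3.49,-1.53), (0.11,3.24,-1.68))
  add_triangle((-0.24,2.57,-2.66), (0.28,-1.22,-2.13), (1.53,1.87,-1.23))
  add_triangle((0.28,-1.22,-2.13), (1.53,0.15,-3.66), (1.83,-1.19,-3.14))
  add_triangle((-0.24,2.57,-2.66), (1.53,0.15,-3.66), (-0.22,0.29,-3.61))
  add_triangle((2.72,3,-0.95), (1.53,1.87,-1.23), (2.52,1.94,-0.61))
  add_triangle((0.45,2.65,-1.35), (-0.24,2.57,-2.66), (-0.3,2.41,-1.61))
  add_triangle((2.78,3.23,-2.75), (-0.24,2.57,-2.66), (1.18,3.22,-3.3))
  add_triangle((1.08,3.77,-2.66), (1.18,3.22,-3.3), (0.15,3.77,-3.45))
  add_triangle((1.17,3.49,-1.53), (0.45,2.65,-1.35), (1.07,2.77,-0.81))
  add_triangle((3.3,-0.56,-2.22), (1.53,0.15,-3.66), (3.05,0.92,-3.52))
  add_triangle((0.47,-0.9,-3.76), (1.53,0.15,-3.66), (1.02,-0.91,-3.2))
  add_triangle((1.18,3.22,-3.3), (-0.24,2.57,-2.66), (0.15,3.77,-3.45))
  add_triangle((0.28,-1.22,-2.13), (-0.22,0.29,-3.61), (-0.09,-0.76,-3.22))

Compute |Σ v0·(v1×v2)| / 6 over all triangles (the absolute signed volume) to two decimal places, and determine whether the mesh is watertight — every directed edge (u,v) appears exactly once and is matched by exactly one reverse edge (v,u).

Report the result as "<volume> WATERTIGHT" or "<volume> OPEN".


20.39 OPEN

Per-triangle v0·(v1×v2)/6:
  t1: -0.1261
  t2: +0.5888
  t3: -0.6252
  t4: -0.0675
  t5: -0.0980
  t6: -1.7031
  t7: +1.4073
  t8: -0.8750
  t9: -0.0393
  t10: -0.3954
  t11: +0.1574
  t12: +0.0955
  t13: -0.4727
  t14: +1.5163
  t15: +5.0184
  t16: +0.3442
  t17: -0.1455
  t18: -0.3476
  t19: +0.3779
  t20: +1.7026
  t21: -0.2538
  t22: +0.2609
  t23: +0.7826
  t24: +0.2747
  t25: -0.1343
  t26: -0.0035
  t27: +0.2918
  t28: +0.5047
  t29: -0.1688
  t30: +1.2073
  t31: +2.2301
  t32: +0.5605
  t33: +2.1569
  t34: +0.3517
  t35: +0.1385
  t36: +1.1657
  t37: +1.1218
  t38: -0.0102
  t39: +0.2461
  t40: -0.0468
  t41: +1.3415
  t42: -2.4037
  t43: +0.7407
  t44: -0.0407
  t45: -2.5274
  t46: +0.9036
  t47: +2.4786
  t48: -0.2424
  t49: +0.3089
  t50: -0.3329
  t51: +0.7286
  t52: +0.0876
  t53: +1.7492
  t54: +0.4955
  t55: +0.2796
  t56: -0.1623
Σ = +20.3936 → |volume| = 20.39

Directed edges: 168 total; 6 unmatched, e.g. (2.78,3.23,-2.75)→(1.17,3.49,-1.53) → open.


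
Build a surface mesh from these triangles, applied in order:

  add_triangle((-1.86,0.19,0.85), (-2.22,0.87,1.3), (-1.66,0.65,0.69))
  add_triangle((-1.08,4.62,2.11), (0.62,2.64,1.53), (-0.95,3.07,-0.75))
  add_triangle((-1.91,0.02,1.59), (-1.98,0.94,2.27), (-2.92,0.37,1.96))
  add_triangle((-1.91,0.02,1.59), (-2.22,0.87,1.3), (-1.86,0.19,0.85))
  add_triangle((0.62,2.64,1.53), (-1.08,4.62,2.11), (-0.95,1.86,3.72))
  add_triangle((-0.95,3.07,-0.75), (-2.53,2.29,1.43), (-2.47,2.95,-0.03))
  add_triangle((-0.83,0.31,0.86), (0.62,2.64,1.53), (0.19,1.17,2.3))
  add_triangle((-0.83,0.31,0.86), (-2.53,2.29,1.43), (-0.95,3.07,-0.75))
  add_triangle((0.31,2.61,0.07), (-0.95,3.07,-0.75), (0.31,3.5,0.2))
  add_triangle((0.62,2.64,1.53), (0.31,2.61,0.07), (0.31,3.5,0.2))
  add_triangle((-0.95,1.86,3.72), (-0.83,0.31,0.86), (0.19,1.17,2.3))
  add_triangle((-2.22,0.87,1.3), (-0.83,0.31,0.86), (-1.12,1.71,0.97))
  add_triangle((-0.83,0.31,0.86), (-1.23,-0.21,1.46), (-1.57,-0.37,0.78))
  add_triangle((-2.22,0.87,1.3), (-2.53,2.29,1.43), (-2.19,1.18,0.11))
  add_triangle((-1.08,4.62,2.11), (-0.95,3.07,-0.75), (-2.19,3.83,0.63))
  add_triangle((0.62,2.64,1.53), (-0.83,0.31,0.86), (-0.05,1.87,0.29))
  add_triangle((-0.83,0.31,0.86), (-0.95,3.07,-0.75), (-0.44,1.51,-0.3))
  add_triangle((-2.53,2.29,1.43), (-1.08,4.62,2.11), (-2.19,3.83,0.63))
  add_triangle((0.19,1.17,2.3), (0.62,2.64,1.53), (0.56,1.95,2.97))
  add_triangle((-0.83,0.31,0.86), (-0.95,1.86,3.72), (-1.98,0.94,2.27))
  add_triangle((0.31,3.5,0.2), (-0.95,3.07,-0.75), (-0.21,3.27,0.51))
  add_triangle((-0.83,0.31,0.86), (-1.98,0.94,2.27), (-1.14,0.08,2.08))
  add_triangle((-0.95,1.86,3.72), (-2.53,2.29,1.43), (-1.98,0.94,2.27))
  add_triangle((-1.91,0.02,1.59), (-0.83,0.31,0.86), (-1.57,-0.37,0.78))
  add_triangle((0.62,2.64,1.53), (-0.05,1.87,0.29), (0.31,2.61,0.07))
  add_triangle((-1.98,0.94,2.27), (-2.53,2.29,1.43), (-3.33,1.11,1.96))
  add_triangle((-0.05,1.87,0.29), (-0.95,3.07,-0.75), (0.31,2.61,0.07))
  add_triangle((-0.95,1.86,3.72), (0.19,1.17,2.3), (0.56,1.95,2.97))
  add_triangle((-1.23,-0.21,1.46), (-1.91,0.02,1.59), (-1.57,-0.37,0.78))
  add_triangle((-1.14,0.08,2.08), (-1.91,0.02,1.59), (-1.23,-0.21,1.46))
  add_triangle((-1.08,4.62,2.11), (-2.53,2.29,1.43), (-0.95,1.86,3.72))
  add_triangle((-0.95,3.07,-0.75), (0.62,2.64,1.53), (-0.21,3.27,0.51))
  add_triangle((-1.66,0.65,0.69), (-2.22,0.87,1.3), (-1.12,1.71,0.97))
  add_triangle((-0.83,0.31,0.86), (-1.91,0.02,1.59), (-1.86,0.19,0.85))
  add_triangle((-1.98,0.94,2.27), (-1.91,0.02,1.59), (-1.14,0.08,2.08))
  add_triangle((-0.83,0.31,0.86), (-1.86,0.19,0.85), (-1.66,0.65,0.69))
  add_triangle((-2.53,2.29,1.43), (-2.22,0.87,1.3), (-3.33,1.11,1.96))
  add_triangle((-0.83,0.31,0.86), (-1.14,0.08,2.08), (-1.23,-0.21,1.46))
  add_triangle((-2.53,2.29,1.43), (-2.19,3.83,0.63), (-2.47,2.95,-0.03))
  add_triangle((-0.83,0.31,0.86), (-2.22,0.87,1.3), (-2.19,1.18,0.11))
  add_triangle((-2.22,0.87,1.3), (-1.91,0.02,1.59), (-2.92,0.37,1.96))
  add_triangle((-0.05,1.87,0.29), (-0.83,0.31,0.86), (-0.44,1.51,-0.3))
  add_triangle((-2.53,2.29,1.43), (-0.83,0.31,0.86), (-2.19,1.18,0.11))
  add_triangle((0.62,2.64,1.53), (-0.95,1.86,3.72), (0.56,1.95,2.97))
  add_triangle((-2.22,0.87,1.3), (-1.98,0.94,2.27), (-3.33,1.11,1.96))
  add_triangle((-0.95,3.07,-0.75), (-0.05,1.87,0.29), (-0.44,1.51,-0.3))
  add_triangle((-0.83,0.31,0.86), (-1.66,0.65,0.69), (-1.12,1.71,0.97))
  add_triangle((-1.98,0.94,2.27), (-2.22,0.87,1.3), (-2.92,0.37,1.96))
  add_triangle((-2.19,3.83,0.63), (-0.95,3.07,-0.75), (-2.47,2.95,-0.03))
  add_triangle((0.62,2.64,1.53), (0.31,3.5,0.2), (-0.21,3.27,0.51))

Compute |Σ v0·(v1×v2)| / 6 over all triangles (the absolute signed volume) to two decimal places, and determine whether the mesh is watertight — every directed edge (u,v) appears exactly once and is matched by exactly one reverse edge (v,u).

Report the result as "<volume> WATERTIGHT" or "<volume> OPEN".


Per-triangle v0·(v1×v2)/6:
  t1: +0.0562
  t2: +1.9921
  t3: +0.2049
  t4: +0.1585
  t5: +2.8631
  t6: -0.9414
  t7: -0.6189
  t8: -0.1248
  t9: +0.0990
  t10: +0.0812
  t11: +0.0503
  t12: +0.1777
  t13: -0.1030
  t14: +0.5572
  t15: +1.9452
  t16: -0.4617
  t17: -0.0389
  t18: +2.1019
  t19: -0.1415
  t20: +0.0304
  t21: +0.5000
  t22: -0.0354
  t23: +1.6291
  t24: +0.0297
  t25: -0.2047
  t26: +0.8961
  t27: -0.2357
  t28: +0.2078
  t29: +0.0910
  t30: +0.0897
  t31: +4.2564
  t32: -0.0699
  t33: +0.1326
  t34: -0.0762
  t35: +0.3175
  t36: -0.0764
  t37: +0.0011
  t38: -0.0744
  t39: +0.9280
  t40: -0.0379
  t41: -0.0677
  t42: -0.2379
  t43: -0.3421
  t44: +1.2413
  t45: -0.0807
  t46: -0.0082
  t47: -0.1833
  t48: +0.3334
  t49: +0.8923
  t50: +0.4747
Σ = +18.1779 → |volume| = 18.18

Directed edges: 150 total, each appears once with its reverse present → watertight.

18.18 WATERTIGHT


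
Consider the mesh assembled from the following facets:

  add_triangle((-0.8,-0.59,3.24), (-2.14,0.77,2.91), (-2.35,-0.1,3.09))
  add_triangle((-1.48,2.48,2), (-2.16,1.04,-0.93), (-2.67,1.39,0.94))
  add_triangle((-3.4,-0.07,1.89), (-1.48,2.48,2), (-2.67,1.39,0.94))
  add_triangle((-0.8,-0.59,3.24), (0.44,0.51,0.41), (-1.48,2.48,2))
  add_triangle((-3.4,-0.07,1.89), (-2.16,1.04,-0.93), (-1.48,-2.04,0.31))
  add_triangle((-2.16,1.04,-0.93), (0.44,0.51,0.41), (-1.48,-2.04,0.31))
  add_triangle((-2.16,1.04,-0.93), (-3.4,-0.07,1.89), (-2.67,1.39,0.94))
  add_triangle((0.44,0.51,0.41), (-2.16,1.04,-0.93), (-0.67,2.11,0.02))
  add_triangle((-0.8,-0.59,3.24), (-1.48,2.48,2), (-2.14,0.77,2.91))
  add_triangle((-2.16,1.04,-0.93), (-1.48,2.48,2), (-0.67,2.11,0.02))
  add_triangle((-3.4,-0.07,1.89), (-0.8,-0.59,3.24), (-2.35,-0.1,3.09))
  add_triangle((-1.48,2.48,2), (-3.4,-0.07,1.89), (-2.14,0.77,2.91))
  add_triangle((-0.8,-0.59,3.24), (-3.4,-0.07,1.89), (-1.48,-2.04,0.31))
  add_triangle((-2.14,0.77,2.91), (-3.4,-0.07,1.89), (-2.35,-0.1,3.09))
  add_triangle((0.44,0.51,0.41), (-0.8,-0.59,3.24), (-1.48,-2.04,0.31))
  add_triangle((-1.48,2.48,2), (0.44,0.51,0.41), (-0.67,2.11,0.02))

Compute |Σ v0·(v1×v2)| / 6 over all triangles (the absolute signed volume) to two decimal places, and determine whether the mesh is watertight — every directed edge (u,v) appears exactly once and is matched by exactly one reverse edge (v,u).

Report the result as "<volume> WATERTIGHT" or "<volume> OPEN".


18.77 WATERTIGHT

Per-triangle v0·(v1×v2)/6:
  t1: +0.7589
  t2: +1.2304
  t3: +1.7382
  t4: +1.1426
  t5: +2.7414
  t6: -0.4647
  t7: +1.4102
  t8: -0.0618
  t9: +1.4910
  t10: +1.5007
  t11: +0.4979
  t12: +1.9044
  t13: +3.3497
  t14: +0.8731
  t15: +0.1366
  t16: +0.5171
Σ = +18.7657 → |volume| = 18.77

Directed edges: 48 total, each appears once with its reverse present → watertight.


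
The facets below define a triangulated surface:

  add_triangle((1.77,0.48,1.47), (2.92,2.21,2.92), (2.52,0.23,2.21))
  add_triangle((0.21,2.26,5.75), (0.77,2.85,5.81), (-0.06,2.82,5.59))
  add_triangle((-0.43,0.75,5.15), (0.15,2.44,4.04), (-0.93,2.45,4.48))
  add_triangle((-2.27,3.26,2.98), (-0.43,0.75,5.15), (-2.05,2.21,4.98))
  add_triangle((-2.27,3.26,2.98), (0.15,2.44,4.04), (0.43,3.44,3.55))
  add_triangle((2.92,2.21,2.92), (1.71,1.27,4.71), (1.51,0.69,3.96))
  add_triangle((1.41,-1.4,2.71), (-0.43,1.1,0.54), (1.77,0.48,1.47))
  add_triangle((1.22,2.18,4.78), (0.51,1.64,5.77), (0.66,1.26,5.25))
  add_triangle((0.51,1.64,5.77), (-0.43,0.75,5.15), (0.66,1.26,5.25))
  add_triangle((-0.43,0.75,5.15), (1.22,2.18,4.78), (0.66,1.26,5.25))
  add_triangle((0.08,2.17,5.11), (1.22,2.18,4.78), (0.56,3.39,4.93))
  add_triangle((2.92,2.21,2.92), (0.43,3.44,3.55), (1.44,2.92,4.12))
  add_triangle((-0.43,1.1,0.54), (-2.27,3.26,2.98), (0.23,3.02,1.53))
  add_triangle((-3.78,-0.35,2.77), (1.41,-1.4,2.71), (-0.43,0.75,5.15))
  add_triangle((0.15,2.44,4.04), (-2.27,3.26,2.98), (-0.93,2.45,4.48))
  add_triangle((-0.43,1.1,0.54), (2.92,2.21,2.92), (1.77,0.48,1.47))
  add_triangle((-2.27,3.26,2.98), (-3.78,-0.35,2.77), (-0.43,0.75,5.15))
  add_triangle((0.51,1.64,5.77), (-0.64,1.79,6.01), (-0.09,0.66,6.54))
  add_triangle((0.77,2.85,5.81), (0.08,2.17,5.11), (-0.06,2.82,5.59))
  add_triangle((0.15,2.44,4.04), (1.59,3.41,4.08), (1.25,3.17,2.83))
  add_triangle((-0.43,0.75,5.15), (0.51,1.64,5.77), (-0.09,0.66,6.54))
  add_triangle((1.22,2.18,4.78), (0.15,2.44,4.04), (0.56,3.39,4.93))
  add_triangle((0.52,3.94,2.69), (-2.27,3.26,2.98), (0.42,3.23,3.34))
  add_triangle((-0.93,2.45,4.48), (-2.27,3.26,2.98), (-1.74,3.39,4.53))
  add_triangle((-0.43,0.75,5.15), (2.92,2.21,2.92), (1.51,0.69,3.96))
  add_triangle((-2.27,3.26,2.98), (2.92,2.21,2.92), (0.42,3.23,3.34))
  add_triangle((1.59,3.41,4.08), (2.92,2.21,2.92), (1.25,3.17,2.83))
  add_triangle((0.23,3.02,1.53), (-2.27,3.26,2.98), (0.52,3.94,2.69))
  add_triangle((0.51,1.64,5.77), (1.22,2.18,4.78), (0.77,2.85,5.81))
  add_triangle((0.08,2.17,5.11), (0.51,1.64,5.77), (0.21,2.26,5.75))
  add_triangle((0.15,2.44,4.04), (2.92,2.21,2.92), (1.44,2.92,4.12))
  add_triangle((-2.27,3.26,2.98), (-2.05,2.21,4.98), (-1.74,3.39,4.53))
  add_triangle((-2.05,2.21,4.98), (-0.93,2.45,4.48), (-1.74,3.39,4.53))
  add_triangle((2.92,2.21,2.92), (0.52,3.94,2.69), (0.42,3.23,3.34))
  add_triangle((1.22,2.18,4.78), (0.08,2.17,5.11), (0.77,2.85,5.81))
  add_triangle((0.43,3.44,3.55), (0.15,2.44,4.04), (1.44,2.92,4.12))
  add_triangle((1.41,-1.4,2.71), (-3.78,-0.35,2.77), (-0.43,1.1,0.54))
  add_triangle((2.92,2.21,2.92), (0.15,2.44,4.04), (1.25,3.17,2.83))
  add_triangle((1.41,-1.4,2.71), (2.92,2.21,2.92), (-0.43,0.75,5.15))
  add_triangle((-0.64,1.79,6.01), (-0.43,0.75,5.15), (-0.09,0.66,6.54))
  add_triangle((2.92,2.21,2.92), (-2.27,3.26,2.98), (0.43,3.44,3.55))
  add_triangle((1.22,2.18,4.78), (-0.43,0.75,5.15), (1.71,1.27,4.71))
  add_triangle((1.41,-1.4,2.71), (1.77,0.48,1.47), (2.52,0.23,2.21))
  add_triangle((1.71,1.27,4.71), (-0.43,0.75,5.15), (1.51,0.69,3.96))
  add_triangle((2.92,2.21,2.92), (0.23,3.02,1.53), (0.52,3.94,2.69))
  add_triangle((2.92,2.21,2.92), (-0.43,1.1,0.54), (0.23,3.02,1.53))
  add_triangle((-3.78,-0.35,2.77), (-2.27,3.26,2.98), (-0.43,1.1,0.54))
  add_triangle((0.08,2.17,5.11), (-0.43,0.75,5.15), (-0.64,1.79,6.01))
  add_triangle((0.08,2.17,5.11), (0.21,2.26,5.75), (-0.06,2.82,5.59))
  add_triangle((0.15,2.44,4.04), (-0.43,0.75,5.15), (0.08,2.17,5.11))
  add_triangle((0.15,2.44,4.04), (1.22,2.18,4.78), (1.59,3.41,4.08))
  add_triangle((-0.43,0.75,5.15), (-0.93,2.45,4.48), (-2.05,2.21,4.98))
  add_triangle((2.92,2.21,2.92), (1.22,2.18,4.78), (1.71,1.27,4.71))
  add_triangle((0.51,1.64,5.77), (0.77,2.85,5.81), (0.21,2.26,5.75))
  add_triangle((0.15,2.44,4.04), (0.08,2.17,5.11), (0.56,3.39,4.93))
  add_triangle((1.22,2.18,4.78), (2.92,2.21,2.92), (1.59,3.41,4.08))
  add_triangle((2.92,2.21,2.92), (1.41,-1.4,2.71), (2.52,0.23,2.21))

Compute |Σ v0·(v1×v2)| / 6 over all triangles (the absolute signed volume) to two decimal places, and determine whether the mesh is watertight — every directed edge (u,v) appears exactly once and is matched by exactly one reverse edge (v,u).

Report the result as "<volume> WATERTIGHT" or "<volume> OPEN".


Per-triangle v0·(v1×v2)/6:
  t1: +0.1152
  t2: +0.4764
  t3: +1.6355
  t4: -1.3882
  t5: +2.3705
  t6: +0.6323
  t7: -1.0240
  t8: +0.3329
  t9: +0.3322
  t10: -0.7104
  t11: +1.2027
  t12: +1.2833
  t13: +0.3654
  t14: +6.5246
  t15: +1.4879
  t16: -0.1977
  t17: +9.9150
  t18: +1.4028
  t19: -0.3061
  t20: +0.6858
  t21: -0.5620
  t22: -0.4690
  t23: +2.0090
  t24: -0.1520
  t25: -2.5120
  t26: +0.3663
  t27: +0.9982
  t28: +1.0266
  t29: +0.7167
  t30: +0.0178
  t31: +0.4304
  t32: +1.3954
  t33: +0.9990
  t34: +1.9643
  t35: -0.2865
  t36: +1.0364
  t37: -2.9048
  t38: -2.4213
  t39: +7.3802
  t40: +0.3234
  t41: -0.3990
  t42: +1.8671
  t43: -0.1443
  t44: +0.7182
  t45: +0.7618
  t46: -0.4416
  t47: +0.4537
  t48: -0.5669
  t49: +0.0228
  t50: +0.2089
  t51: +1.3487
  t52: +1.8129
  t53: +1.8766
  t54: +0.4981
  t55: +0.2021
  t56: +2.3002
  t57: +1.4334
Σ = +46.4449 → |volume| = 46.44

Directed edges: 171 total; 3 unmatched, e.g. (0.51,1.64,5.77)→(-0.64,1.79,6.01) → open.

46.44 OPEN


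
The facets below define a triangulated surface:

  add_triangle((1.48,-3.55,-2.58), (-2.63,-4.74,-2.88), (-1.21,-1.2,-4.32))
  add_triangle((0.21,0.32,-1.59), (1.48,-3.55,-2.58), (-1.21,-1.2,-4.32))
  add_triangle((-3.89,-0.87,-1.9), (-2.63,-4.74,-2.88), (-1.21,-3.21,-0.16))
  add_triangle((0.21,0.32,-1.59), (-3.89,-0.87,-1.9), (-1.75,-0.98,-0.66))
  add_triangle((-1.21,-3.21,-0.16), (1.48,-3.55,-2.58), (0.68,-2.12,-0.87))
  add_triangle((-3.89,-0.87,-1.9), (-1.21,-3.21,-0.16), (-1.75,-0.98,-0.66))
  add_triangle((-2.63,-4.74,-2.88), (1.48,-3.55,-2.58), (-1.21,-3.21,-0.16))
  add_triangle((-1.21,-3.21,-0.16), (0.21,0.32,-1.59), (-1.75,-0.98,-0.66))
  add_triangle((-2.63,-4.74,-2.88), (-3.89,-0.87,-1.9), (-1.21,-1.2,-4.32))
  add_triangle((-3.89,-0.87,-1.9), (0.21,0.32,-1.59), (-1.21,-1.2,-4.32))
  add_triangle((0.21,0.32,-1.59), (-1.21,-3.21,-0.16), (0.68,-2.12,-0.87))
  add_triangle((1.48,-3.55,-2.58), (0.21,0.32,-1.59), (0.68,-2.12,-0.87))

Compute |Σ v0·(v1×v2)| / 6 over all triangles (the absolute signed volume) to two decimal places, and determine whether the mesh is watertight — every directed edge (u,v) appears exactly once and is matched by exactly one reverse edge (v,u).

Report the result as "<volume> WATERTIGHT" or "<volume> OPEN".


30.35 WATERTIGHT

Per-triangle v0·(v1×v2)/6:
  t1: +9.9680
  t2: +2.5448
  t3: +4.2006
  t4: -0.6114
  t5: +0.7492
  t6: +0.2067
  t7: +5.0701
  t8: -1.2154
  t9: +9.0762
  t10: +1.6800
  t11: -1.2343
  t12: -0.0835
Σ = +30.3510 → |volume| = 30.35

Directed edges: 36 total, each appears once with its reverse present → watertight.


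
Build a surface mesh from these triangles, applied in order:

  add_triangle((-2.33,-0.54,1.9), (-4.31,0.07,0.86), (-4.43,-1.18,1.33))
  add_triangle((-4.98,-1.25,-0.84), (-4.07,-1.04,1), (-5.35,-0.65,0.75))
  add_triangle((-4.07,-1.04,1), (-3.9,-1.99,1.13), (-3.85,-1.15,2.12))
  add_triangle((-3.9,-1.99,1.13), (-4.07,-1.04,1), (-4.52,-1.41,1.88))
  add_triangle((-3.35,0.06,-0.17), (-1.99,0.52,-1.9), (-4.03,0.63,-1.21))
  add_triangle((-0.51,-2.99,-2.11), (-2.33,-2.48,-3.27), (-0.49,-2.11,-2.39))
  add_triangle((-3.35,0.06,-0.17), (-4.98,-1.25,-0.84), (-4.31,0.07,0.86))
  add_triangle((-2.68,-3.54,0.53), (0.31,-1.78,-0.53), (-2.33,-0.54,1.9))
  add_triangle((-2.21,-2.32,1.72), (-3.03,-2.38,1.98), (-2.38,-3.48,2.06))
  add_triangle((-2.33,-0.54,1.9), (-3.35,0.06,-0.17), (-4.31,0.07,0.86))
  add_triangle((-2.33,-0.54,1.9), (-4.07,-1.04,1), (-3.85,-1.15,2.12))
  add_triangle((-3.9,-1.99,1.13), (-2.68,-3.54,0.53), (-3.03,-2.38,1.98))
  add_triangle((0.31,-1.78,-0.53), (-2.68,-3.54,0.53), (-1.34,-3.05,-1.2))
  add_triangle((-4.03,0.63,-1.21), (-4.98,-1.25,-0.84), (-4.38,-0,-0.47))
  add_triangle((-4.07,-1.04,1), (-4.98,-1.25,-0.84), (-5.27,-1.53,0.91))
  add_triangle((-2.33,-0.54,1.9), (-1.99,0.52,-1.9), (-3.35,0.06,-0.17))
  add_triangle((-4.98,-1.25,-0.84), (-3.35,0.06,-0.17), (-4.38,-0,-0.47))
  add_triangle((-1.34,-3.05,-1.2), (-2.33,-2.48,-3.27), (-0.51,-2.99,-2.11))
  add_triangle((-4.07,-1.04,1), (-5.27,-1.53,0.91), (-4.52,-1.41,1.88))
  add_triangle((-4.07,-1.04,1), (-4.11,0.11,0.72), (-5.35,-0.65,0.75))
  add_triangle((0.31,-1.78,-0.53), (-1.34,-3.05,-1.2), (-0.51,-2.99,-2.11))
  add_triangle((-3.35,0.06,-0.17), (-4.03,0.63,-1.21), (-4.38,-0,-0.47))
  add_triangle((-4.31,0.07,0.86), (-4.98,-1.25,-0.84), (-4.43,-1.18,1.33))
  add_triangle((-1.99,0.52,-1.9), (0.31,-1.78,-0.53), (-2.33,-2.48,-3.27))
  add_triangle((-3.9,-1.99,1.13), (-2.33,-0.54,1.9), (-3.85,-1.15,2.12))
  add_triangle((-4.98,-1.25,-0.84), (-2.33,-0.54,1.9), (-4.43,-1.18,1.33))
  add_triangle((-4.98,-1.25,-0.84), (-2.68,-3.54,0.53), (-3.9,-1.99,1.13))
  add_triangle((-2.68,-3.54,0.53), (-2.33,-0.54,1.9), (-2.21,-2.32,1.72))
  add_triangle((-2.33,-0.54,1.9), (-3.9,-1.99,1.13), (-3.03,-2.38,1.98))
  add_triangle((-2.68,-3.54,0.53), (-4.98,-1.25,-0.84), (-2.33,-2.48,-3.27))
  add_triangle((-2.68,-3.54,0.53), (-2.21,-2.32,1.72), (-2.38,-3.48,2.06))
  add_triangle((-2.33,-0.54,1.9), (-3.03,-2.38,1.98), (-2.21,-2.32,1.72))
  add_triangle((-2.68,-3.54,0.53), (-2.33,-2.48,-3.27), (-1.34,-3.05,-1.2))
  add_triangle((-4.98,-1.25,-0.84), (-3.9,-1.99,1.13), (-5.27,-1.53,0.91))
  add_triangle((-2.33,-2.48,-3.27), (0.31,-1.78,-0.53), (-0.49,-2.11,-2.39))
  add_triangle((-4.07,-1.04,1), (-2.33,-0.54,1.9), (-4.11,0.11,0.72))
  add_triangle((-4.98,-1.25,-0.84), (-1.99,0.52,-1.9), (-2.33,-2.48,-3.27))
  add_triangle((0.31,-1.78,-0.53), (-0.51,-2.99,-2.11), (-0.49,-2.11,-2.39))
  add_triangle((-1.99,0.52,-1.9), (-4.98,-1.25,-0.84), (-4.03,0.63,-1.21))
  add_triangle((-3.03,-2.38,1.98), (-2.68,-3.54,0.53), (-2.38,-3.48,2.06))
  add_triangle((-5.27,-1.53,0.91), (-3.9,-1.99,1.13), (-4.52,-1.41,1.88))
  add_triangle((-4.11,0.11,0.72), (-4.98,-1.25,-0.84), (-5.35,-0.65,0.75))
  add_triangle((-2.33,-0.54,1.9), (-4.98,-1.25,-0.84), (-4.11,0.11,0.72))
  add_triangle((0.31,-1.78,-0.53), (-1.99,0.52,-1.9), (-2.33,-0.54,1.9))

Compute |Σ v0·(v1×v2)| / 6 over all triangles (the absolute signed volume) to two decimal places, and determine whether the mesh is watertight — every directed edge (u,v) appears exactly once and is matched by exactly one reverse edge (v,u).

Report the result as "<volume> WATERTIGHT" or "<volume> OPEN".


34.09 WATERTIGHT

Per-triangle v0·(v1×v2)/6:
  t1: +1.1054
  t2: +0.9951
  t3: +0.7718
  t4: -0.4888
  t5: -0.2884
  t6: +0.7577
  t7: +0.8089
  t8: +0.8762
  t9: +0.0755
  t10: -0.3423
  t11: +0.1938
  t12: +1.6899
  t13: +1.1648
  t14: +0.8501
  t15: +0.2626
  t16: -0.0385
  t17: +0.1595
  t18: +1.5259
  t19: +0.1623
  t20: +0.3033
  t21: +0.5878
  t22: +0.1212
  t23: +2.0755
  t24: +0.2571
  t25: +0.2248
  t26: -0.2068
  t27: +3.4307
  t28: -1.0690
  t29: +1.1288
  t30: +8.3916
  t31: -0.6181
  t32: +0.2910
  t33: +2.5241
  t34: +1.2022
  t35: -0.7995
  t36: +1.0557
  t37: +4.8951
  t38: +0.2284
  t39: +1.6827
  t40: +1.3591
  t41: +0.7892
  t42: +0.7530
  t43: -2.1201
  t44: -2.6390
Σ = +34.0903 → |volume| = 34.09

Directed edges: 132 total, each appears once with its reverse present → watertight.
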